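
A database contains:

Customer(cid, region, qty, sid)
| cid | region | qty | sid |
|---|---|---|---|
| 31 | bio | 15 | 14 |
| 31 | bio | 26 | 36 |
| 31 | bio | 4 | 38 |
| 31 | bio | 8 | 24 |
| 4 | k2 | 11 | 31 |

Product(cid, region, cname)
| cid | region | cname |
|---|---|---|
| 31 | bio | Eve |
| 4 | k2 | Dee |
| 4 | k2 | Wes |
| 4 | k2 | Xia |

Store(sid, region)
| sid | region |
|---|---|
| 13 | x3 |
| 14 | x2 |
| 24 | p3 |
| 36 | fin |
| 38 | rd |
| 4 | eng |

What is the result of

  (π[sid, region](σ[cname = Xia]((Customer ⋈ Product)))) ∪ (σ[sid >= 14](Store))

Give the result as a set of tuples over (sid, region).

Natural join on cid, region: {(31, bio, 15, 14, Eve), (31, bio, 26, 36, Eve), (31, bio, 4, 38, Eve), (31, bio, 8, 24, Eve), (4, k2, 11, 31, Dee), (4, k2, 11, 31, Wes), (4, k2, 11, 31, Xia)}
σ[cname = Xia]: keep tuples satisfying cname = Xia → {(4, k2, 11, 31, Xia)}
Projecting to sid, region: {(31, k2)}
σ[sid >= 14]: keep tuples satisfying sid >= 14 → {(14, x2), (24, p3), (36, fin), (38, rd)}
Set union of the two operands is {(14, x2), (24, p3), (31, k2), (36, fin), (38, rd)}.

{(14, x2), (24, p3), (31, k2), (36, fin), (38, rd)}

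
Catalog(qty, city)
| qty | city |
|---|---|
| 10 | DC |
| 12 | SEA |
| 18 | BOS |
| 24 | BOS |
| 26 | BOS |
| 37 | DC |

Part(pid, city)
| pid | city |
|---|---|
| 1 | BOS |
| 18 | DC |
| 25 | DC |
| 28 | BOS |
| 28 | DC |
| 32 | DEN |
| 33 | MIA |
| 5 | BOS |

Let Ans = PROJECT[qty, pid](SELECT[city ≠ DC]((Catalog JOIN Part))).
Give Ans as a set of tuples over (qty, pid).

{(18, 1), (18, 28), (18, 5), (24, 1), (24, 28), (24, 5), (26, 1), (26, 28), (26, 5)}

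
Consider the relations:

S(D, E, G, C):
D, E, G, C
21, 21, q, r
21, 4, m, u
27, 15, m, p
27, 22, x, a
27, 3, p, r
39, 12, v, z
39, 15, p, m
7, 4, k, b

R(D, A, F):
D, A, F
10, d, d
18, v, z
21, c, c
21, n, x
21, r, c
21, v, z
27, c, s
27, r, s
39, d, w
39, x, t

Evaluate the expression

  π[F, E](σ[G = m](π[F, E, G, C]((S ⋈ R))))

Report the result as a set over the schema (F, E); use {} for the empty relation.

Natural join on D: {(21, 21, q, r, c, c), (21, 21, q, r, n, x), (21, 21, q, r, r, c), (21, 21, q, r, v, z), (21, 4, m, u, c, c), (21, 4, m, u, n, x), (21, 4, m, u, r, c), (21, 4, m, u, v, z), (27, 15, m, p, c, s), (27, 15, m, p, r, s), (27, 22, x, a, c, s), (27, 22, x, a, r, s), (27, 3, p, r, c, s), (27, 3, p, r, r, s), (39, 12, v, z, d, w), (39, 12, v, z, x, t), (39, 15, p, m, d, w), (39, 15, p, m, x, t)}
π[F, E, G, C]: project onto (F, E, G, C) (5 duplicate(s) eliminated) → {(c, 21, q, r), (c, 4, m, u), (s, 15, m, p), (s, 22, x, a), (s, 3, p, r), (t, 12, v, z), (t, 15, p, m), (w, 12, v, z), (w, 15, p, m), (x, 21, q, r), (x, 4, m, u), (z, 21, q, r), (z, 4, m, u)}
Filtering on G = m leaves {(c, 4, m, u), (s, 15, m, p), (x, 4, m, u), (z, 4, m, u)}.
π[F, E]: project onto (F, E) → {(c, 4), (s, 15), (x, 4), (z, 4)}

{(c, 4), (s, 15), (x, 4), (z, 4)}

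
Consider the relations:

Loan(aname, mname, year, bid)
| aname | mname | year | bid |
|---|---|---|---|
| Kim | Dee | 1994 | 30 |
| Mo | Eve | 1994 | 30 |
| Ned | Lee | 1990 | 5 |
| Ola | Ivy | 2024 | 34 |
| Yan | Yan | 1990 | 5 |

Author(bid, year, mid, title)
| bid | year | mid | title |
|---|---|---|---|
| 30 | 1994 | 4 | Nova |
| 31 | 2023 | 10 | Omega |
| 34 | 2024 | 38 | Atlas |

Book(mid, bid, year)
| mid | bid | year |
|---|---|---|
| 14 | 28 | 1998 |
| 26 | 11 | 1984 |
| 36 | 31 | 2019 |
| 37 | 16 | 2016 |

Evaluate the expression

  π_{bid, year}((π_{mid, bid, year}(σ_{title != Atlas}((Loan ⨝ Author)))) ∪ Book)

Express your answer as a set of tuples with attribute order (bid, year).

{(11, 1984), (16, 2016), (28, 1998), (30, 1994), (31, 2019)}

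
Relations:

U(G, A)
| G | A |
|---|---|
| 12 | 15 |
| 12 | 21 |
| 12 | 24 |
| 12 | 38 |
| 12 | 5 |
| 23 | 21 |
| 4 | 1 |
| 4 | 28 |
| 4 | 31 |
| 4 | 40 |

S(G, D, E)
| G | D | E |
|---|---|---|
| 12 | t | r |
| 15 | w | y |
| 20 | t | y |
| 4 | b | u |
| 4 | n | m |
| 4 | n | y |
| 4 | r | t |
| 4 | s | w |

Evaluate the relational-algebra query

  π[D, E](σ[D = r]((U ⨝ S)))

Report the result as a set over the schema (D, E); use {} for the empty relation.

{(r, t)}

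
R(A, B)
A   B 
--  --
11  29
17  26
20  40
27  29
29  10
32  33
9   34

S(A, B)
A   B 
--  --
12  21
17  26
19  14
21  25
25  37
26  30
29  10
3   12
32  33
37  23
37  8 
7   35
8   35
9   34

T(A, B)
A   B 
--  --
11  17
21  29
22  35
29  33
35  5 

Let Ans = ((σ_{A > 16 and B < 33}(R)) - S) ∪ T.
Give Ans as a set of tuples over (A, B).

Selection A > 16 and B < 33: {(17, 26), (27, 29), (29, 10)}
Difference: {(17, 26), (27, 29), (29, 10)} with {(12, 21), (17, 26), (19, 14), (21, 25), (25, 37), (26, 30), (29, 10), (3, 12), (32, 33), (37, 23), (37, 8), (7, 35), (8, 35), (9, 34)} → {(27, 29)}
Union: {(27, 29)} with {(11, 17), (21, 29), (22, 35), (29, 33), (35, 5)} → {(11, 17), (21, 29), (22, 35), (27, 29), (29, 33), (35, 5)}

{(11, 17), (21, 29), (22, 35), (27, 29), (29, 33), (35, 5)}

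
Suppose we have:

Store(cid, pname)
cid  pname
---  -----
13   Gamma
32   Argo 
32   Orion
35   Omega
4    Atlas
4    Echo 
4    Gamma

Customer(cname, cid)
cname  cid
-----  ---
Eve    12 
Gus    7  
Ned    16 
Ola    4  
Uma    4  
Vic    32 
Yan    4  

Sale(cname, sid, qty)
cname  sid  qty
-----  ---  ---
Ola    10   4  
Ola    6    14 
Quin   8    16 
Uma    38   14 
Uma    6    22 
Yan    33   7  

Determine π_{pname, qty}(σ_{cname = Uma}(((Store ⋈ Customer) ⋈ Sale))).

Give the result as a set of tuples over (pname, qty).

Natural join on cid: {(32, Argo, Vic), (32, Orion, Vic), (4, Atlas, Ola), (4, Atlas, Uma), (4, Atlas, Yan), (4, Echo, Ola), (4, Echo, Uma), (4, Echo, Yan), (4, Gamma, Ola), (4, Gamma, Uma), (4, Gamma, Yan)}
Natural join on cname: {(4, Atlas, Ola, 10, 4), (4, Atlas, Ola, 6, 14), (4, Atlas, Uma, 38, 14), (4, Atlas, Uma, 6, 22), (4, Atlas, Yan, 33, 7), (4, Echo, Ola, 10, 4), (4, Echo, Ola, 6, 14), (4, Echo, Uma, 38, 14), (4, Echo, Uma, 6, 22), (4, Echo, Yan, 33, 7), (4, Gamma, Ola, 10, 4), (4, Gamma, Ola, 6, 14), (4, Gamma, Uma, 38, 14), (4, Gamma, Uma, 6, 22), (4, Gamma, Yan, 33, 7)}
Selection cname = Uma: {(4, Atlas, Uma, 38, 14), (4, Atlas, Uma, 6, 22), (4, Echo, Uma, 38, 14), (4, Echo, Uma, 6, 22), (4, Gamma, Uma, 38, 14), (4, Gamma, Uma, 6, 22)}
Projecting to pname, qty: {(Atlas, 14), (Atlas, 22), (Echo, 14), (Echo, 22), (Gamma, 14), (Gamma, 22)}

{(Atlas, 14), (Atlas, 22), (Echo, 14), (Echo, 22), (Gamma, 14), (Gamma, 22)}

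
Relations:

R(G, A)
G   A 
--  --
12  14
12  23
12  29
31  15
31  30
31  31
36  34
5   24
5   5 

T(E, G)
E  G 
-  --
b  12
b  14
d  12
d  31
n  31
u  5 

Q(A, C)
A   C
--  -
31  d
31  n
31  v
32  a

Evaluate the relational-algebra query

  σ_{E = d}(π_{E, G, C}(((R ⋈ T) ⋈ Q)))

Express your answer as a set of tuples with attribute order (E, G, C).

Natural join on G: {(12, 14, b), (12, 14, d), (12, 23, b), (12, 23, d), (12, 29, b), (12, 29, d), (31, 15, d), (31, 15, n), (31, 30, d), (31, 30, n), (31, 31, d), (31, 31, n), (5, 24, u), (5, 5, u)}
Natural join on A: {(31, 31, d, d), (31, 31, d, n), (31, 31, d, v), (31, 31, n, d), (31, 31, n, n), (31, 31, n, v)}
Projecting to E, G, C: {(d, 31, d), (d, 31, n), (d, 31, v), (n, 31, d), (n, 31, n), (n, 31, v)}
Apply σ_{E = d}; surviving tuples: {(d, 31, d), (d, 31, n), (d, 31, v)}

{(d, 31, d), (d, 31, n), (d, 31, v)}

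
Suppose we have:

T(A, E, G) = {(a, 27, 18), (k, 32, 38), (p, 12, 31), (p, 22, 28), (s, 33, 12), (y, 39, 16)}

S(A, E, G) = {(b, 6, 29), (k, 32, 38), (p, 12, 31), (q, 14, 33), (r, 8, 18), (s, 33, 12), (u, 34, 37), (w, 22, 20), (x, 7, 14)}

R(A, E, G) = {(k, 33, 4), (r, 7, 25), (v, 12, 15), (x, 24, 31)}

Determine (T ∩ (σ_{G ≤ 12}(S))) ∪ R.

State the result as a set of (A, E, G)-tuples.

Selection G ≤ 12: {(s, 33, 12)}
Intersection: {(a, 27, 18), (k, 32, 38), (p, 12, 31), (p, 22, 28), (s, 33, 12), (y, 39, 16)} with {(s, 33, 12)} → {(s, 33, 12)}
Union: {(s, 33, 12)} with {(k, 33, 4), (r, 7, 25), (v, 12, 15), (x, 24, 31)} → {(k, 33, 4), (r, 7, 25), (s, 33, 12), (v, 12, 15), (x, 24, 31)}

{(k, 33, 4), (r, 7, 25), (s, 33, 12), (v, 12, 15), (x, 24, 31)}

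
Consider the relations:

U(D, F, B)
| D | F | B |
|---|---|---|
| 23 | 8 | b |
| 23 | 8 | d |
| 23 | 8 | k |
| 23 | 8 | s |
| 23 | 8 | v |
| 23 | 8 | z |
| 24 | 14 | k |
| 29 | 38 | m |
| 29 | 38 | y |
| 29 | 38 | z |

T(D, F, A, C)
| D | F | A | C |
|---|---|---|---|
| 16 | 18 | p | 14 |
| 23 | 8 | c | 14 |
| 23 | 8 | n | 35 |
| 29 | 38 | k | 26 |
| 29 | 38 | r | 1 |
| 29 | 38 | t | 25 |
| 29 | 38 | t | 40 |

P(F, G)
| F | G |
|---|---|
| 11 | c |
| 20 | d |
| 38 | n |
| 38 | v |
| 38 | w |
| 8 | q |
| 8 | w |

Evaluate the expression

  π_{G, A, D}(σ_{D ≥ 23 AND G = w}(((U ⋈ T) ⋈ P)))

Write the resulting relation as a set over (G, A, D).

Natural join on D, F: {(23, 8, b, c, 14), (23, 8, b, n, 35), (23, 8, d, c, 14), (23, 8, d, n, 35), (23, 8, k, c, 14), (23, 8, k, n, 35), (23, 8, s, c, 14), (23, 8, s, n, 35), (23, 8, v, c, 14), (23, 8, v, n, 35), (23, 8, z, c, 14), (23, 8, z, n, 35), (29, 38, m, k, 26), (29, 38, m, r, 1), (29, 38, m, t, 25), (29, 38, m, t, 40), (29, 38, y, k, 26), (29, 38, y, r, 1), (29, 38, y, t, 25), (29, 38, y, t, 40), (29, 38, z, k, 26), (29, 38, z, r, 1), (29, 38, z, t, 25), (29, 38, z, t, 40)}
Natural join on F: {(23, 8, b, c, 14, q), (23, 8, b, c, 14, w), (23, 8, b, n, 35, q), (23, 8, b, n, 35, w), (23, 8, d, c, 14, q), (23, 8, d, c, 14, w), (23, 8, d, n, 35, q), (23, 8, d, n, 35, w), (23, 8, k, c, 14, q), (23, 8, k, c, 14, w), (23, 8, k, n, 35, q), (23, 8, k, n, 35, w), (23, 8, s, c, 14, q), (23, 8, s, c, 14, w), (23, 8, s, n, 35, q), (23, 8, s, n, 35, w), (23, 8, v, c, 14, q), (23, 8, v, c, 14, w), (23, 8, v, n, 35, q), (23, 8, v, n, 35, w), (23, 8, z, c, 14, q), (23, 8, z, c, 14, w), (23, 8, z, n, 35, q), (23, 8, z, n, 35, w), (29, 38, m, k, 26, n), (29, 38, m, k, 26, v), (29, 38, m, k, 26, w), (29, 38, m, r, 1, n), (29, 38, m, r, 1, v), (29, 38, m, r, 1, w), (29, 38, m, t, 25, n), (29, 38, m, t, 25, v), (29, 38, m, t, 25, w), (29, 38, m, t, 40, n), (29, 38, m, t, 40, v), (29, 38, m, t, 40, w), (29, 38, y, k, 26, n), (29, 38, y, k, 26, v), (29, 38, y, k, 26, w), (29, 38, y, r, 1, n), (29, 38, y, r, 1, v), (29, 38, y, r, 1, w), (29, 38, y, t, 25, n), (29, 38, y, t, 25, v), (29, 38, y, t, 25, w), (29, 38, y, t, 40, n), (29, 38, y, t, 40, v), (29, 38, y, t, 40, w), (29, 38, z, k, 26, n), (29, 38, z, k, 26, v), (29, 38, z, k, 26, w), (29, 38, z, r, 1, n), (29, 38, z, r, 1, v), (29, 38, z, r, 1, w), (29, 38, z, t, 25, n), (29, 38, z, t, 25, v), (29, 38, z, t, 25, w), (29, 38, z, t, 40, n), (29, 38, z, t, 40, v), (29, 38, z, t, 40, w)}
Filtering on D ≥ 23 AND G = w leaves {(23, 8, b, c, 14, w), (23, 8, b, n, 35, w), (23, 8, d, c, 14, w), (23, 8, d, n, 35, w), (23, 8, k, c, 14, w), (23, 8, k, n, 35, w), (23, 8, s, c, 14, w), (23, 8, s, n, 35, w), (23, 8, v, c, 14, w), (23, 8, v, n, 35, w), (23, 8, z, c, 14, w), (23, 8, z, n, 35, w), (29, 38, m, k, 26, w), (29, 38, m, r, 1, w), (29, 38, m, t, 25, w), (29, 38, m, t, 40, w), (29, 38, y, k, 26, w), (29, 38, y, r, 1, w), (29, 38, y, t, 25, w), (29, 38, y, t, 40, w), (29, 38, z, k, 26, w), (29, 38, z, r, 1, w), (29, 38, z, t, 25, w), (29, 38, z, t, 40, w)}.
Projecting to G, A, D (19 duplicate(s) eliminated): {(w, c, 23), (w, k, 29), (w, n, 23), (w, r, 29), (w, t, 29)}

{(w, c, 23), (w, k, 29), (w, n, 23), (w, r, 29), (w, t, 29)}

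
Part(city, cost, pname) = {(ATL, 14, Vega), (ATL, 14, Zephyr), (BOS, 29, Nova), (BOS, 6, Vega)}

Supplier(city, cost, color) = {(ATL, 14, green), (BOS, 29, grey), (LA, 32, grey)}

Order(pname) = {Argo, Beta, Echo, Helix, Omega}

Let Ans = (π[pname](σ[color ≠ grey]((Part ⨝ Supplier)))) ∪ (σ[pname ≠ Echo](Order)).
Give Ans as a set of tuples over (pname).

Natural join on city, cost: {(ATL, 14, Vega, green), (ATL, 14, Zephyr, green), (BOS, 29, Nova, grey)}
Filtering on color ≠ grey leaves {(ATL, 14, Vega, green), (ATL, 14, Zephyr, green)}.
π_{pname} gives {Vega, Zephyr}.
Filtering on pname ≠ Echo leaves {Argo, Beta, Helix, Omega}.
Set union of the two operands is {Argo, Beta, Helix, Omega, Vega, Zephyr}.

{Argo, Beta, Helix, Omega, Vega, Zephyr}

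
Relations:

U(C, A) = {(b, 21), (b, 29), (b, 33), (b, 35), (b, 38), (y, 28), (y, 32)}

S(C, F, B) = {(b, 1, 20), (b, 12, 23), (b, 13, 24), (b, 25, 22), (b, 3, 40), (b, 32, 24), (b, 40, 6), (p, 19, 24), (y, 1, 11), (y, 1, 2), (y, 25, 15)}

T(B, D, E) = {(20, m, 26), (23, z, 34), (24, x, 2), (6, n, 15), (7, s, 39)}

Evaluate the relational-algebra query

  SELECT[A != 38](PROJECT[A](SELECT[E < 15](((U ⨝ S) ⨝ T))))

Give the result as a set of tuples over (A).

{21, 29, 33, 35}

U ⋈ S (natural join on C): {(b, 21, 1, 20), (b, 21, 12, 23), (b, 21, 13, 24), (b, 21, 25, 22), (b, 21, 3, 40), (b, 21, 32, 24), (b, 21, 40, 6), (b, 29, 1, 20), (b, 29, 12, 23), (b, 29, 13, 24), (b, 29, 25, 22), (b, 29, 3, 40), (b, 29, 32, 24), (b, 29, 40, 6), (b, 33, 1, 20), (b, 33, 12, 23), (b, 33, 13, 24), (b, 33, 25, 22), (b, 33, 3, 40), (b, 33, 32, 24), (b, 33, 40, 6), (b, 35, 1, 20), (b, 35, 12, 23), (b, 35, 13, 24), (b, 35, 25, 22), (b, 35, 3, 40), (b, 35, 32, 24), (b, 35, 40, 6), (b, 38, 1, 20), (b, 38, 12, 23), (b, 38, 13, 24), (b, 38, 25, 22), (b, 38, 3, 40), (b, 38, 32, 24), (b, 38, 40, 6), (y, 28, 1, 11), (y, 28, 1, 2), (y, 28, 25, 15), (y, 32, 1, 11), (y, 32, 1, 2), (y, 32, 25, 15)}
(U ⨝ S) ⋈ T (natural join on B): {(b, 21, 1, 20, m, 26), (b, 21, 12, 23, z, 34), (b, 21, 13, 24, x, 2), (b, 21, 32, 24, x, 2), (b, 21, 40, 6, n, 15), (b, 29, 1, 20, m, 26), (b, 29, 12, 23, z, 34), (b, 29, 13, 24, x, 2), (b, 29, 32, 24, x, 2), (b, 29, 40, 6, n, 15), (b, 33, 1, 20, m, 26), (b, 33, 12, 23, z, 34), (b, 33, 13, 24, x, 2), (b, 33, 32, 24, x, 2), (b, 33, 40, 6, n, 15), (b, 35, 1, 20, m, 26), (b, 35, 12, 23, z, 34), (b, 35, 13, 24, x, 2), (b, 35, 32, 24, x, 2), (b, 35, 40, 6, n, 15), (b, 38, 1, 20, m, 26), (b, 38, 12, 23, z, 34), (b, 38, 13, 24, x, 2), (b, 38, 32, 24, x, 2), (b, 38, 40, 6, n, 15)}
Apply σ_{E < 15}; surviving tuples: {(b, 21, 13, 24, x, 2), (b, 21, 32, 24, x, 2), (b, 29, 13, 24, x, 2), (b, 29, 32, 24, x, 2), (b, 33, 13, 24, x, 2), (b, 33, 32, 24, x, 2), (b, 35, 13, 24, x, 2), (b, 35, 32, 24, x, 2), (b, 38, 13, 24, x, 2), (b, 38, 32, 24, x, 2)}
Projecting to A (5 duplicate(s) eliminated): {21, 29, 33, 35, 38}
Apply σ_{A != 38}; surviving tuples: {21, 29, 33, 35}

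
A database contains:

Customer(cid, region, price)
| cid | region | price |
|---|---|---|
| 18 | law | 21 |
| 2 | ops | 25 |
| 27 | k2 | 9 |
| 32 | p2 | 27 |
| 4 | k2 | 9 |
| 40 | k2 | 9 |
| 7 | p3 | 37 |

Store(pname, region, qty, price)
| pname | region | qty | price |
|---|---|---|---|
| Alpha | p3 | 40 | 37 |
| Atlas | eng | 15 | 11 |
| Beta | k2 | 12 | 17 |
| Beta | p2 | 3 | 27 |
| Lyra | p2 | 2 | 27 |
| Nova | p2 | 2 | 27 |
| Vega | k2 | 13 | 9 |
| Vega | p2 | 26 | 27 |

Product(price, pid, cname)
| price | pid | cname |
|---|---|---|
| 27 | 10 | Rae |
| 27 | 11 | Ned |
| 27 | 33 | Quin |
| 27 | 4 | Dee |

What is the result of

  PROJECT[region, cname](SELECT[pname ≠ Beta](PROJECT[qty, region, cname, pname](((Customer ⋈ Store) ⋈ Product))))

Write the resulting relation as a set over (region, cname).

{(p2, Dee), (p2, Ned), (p2, Quin), (p2, Rae)}

Customer ⋈ Store (natural join on region, price): {(27, k2, 9, Vega, 13), (32, p2, 27, Beta, 3), (32, p2, 27, Lyra, 2), (32, p2, 27, Nova, 2), (32, p2, 27, Vega, 26), (4, k2, 9, Vega, 13), (40, k2, 9, Vega, 13), (7, p3, 37, Alpha, 40)}
(Customer ⋈ Store) ⋈ Product (natural join on price): {(32, p2, 27, Beta, 3, 10, Rae), (32, p2, 27, Beta, 3, 11, Ned), (32, p2, 27, Beta, 3, 33, Quin), (32, p2, 27, Beta, 3, 4, Dee), (32, p2, 27, Lyra, 2, 10, Rae), (32, p2, 27, Lyra, 2, 11, Ned), (32, p2, 27, Lyra, 2, 33, Quin), (32, p2, 27, Lyra, 2, 4, Dee), (32, p2, 27, Nova, 2, 10, Rae), (32, p2, 27, Nova, 2, 11, Ned), (32, p2, 27, Nova, 2, 33, Quin), (32, p2, 27, Nova, 2, 4, Dee), (32, p2, 27, Vega, 26, 10, Rae), (32, p2, 27, Vega, 26, 11, Ned), (32, p2, 27, Vega, 26, 33, Quin), (32, p2, 27, Vega, 26, 4, Dee)}
π[qty, region, cname, pname]: project onto (qty, region, cname, pname) → {(2, p2, Dee, Lyra), (2, p2, Dee, Nova), (2, p2, Ned, Lyra), (2, p2, Ned, Nova), (2, p2, Quin, Lyra), (2, p2, Quin, Nova), (2, p2, Rae, Lyra), (2, p2, Rae, Nova), (26, p2, Dee, Vega), (26, p2, Ned, Vega), (26, p2, Quin, Vega), (26, p2, Rae, Vega), (3, p2, Dee, Beta), (3, p2, Ned, Beta), (3, p2, Quin, Beta), (3, p2, Rae, Beta)}
Apply σ_{pname ≠ Beta}; surviving tuples: {(2, p2, Dee, Lyra), (2, p2, Dee, Nova), (2, p2, Ned, Lyra), (2, p2, Ned, Nova), (2, p2, Quin, Lyra), (2, p2, Quin, Nova), (2, p2, Rae, Lyra), (2, p2, Rae, Nova), (26, p2, Dee, Vega), (26, p2, Ned, Vega), (26, p2, Quin, Vega), (26, p2, Rae, Vega)}
π[region, cname]: project onto (region, cname) (8 duplicate(s) eliminated) → {(p2, Dee), (p2, Ned), (p2, Quin), (p2, Rae)}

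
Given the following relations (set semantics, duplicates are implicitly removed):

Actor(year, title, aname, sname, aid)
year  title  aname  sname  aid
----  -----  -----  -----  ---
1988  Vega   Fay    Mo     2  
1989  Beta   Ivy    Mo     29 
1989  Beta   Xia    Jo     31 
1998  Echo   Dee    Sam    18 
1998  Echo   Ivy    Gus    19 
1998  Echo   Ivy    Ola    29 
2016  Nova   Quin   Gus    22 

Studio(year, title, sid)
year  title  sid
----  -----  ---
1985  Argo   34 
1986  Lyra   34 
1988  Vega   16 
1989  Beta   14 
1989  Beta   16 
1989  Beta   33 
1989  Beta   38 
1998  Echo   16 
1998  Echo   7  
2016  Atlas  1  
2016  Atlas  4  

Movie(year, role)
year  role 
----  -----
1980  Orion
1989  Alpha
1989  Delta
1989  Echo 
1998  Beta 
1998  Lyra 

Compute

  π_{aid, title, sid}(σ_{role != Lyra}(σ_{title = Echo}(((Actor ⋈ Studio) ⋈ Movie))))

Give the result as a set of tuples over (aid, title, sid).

Natural join on year, title: {(1988, Vega, Fay, Mo, 2, 16), (1989, Beta, Ivy, Mo, 29, 14), (1989, Beta, Ivy, Mo, 29, 16), (1989, Beta, Ivy, Mo, 29, 33), (1989, Beta, Ivy, Mo, 29, 38), (1989, Beta, Xia, Jo, 31, 14), (1989, Beta, Xia, Jo, 31, 16), (1989, Beta, Xia, Jo, 31, 33), (1989, Beta, Xia, Jo, 31, 38), (1998, Echo, Dee, Sam, 18, 16), (1998, Echo, Dee, Sam, 18, 7), (1998, Echo, Ivy, Gus, 19, 16), (1998, Echo, Ivy, Gus, 19, 7), (1998, Echo, Ivy, Ola, 29, 16), (1998, Echo, Ivy, Ola, 29, 7)}
Natural join on year: {(1989, Beta, Ivy, Mo, 29, 14, Alpha), (1989, Beta, Ivy, Mo, 29, 14, Delta), (1989, Beta, Ivy, Mo, 29, 14, Echo), (1989, Beta, Ivy, Mo, 29, 16, Alpha), (1989, Beta, Ivy, Mo, 29, 16, Delta), (1989, Beta, Ivy, Mo, 29, 16, Echo), (1989, Beta, Ivy, Mo, 29, 33, Alpha), (1989, Beta, Ivy, Mo, 29, 33, Delta), (1989, Beta, Ivy, Mo, 29, 33, Echo), (1989, Beta, Ivy, Mo, 29, 38, Alpha), (1989, Beta, Ivy, Mo, 29, 38, Delta), (1989, Beta, Ivy, Mo, 29, 38, Echo), (1989, Beta, Xia, Jo, 31, 14, Alpha), (1989, Beta, Xia, Jo, 31, 14, Delta), (1989, Beta, Xia, Jo, 31, 14, Echo), (1989, Beta, Xia, Jo, 31, 16, Alpha), (1989, Beta, Xia, Jo, 31, 16, Delta), (1989, Beta, Xia, Jo, 31, 16, Echo), (1989, Beta, Xia, Jo, 31, 33, Alpha), (1989, Beta, Xia, Jo, 31, 33, Delta), (1989, Beta, Xia, Jo, 31, 33, Echo), (1989, Beta, Xia, Jo, 31, 38, Alpha), (1989, Beta, Xia, Jo, 31, 38, Delta), (1989, Beta, Xia, Jo, 31, 38, Echo), (1998, Echo, Dee, Sam, 18, 16, Beta), (1998, Echo, Dee, Sam, 18, 16, Lyra), (1998, Echo, Dee, Sam, 18, 7, Beta), (1998, Echo, Dee, Sam, 18, 7, Lyra), (1998, Echo, Ivy, Gus, 19, 16, Beta), (1998, Echo, Ivy, Gus, 19, 16, Lyra), (1998, Echo, Ivy, Gus, 19, 7, Beta), (1998, Echo, Ivy, Gus, 19, 7, Lyra), (1998, Echo, Ivy, Ola, 29, 16, Beta), (1998, Echo, Ivy, Ola, 29, 16, Lyra), (1998, Echo, Ivy, Ola, 29, 7, Beta), (1998, Echo, Ivy, Ola, 29, 7, Lyra)}
Selection title = Echo: {(1998, Echo, Dee, Sam, 18, 16, Beta), (1998, Echo, Dee, Sam, 18, 16, Lyra), (1998, Echo, Dee, Sam, 18, 7, Beta), (1998, Echo, Dee, Sam, 18, 7, Lyra), (1998, Echo, Ivy, Gus, 19, 16, Beta), (1998, Echo, Ivy, Gus, 19, 16, Lyra), (1998, Echo, Ivy, Gus, 19, 7, Beta), (1998, Echo, Ivy, Gus, 19, 7, Lyra), (1998, Echo, Ivy, Ola, 29, 16, Beta), (1998, Echo, Ivy, Ola, 29, 16, Lyra), (1998, Echo, Ivy, Ola, 29, 7, Beta), (1998, Echo, Ivy, Ola, 29, 7, Lyra)}
Selection role != Lyra: {(1998, Echo, Dee, Sam, 18, 16, Beta), (1998, Echo, Dee, Sam, 18, 7, Beta), (1998, Echo, Ivy, Gus, 19, 16, Beta), (1998, Echo, Ivy, Gus, 19, 7, Beta), (1998, Echo, Ivy, Ola, 29, 16, Beta), (1998, Echo, Ivy, Ola, 29, 7, Beta)}
π[aid, title, sid]: project onto (aid, title, sid) → {(18, Echo, 16), (18, Echo, 7), (19, Echo, 16), (19, Echo, 7), (29, Echo, 16), (29, Echo, 7)}

{(18, Echo, 16), (18, Echo, 7), (19, Echo, 16), (19, Echo, 7), (29, Echo, 16), (29, Echo, 7)}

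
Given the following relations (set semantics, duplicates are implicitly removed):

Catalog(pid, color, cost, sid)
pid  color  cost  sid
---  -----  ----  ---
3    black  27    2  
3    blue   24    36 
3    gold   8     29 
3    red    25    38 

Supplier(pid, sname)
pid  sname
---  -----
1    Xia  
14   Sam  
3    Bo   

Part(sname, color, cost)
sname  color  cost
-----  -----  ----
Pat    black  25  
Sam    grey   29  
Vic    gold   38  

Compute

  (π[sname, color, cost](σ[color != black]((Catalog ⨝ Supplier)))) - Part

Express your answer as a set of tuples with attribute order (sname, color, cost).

Joining Catalog and Supplier on pid yields {(3, black, 27, 2, Bo), (3, blue, 24, 36, Bo), (3, gold, 8, 29, Bo), (3, red, 25, 38, Bo)}.
Selection color != black: {(3, blue, 24, 36, Bo), (3, gold, 8, 29, Bo), (3, red, 25, 38, Bo)}
Projecting to sname, color, cost: {(Bo, blue, 24), (Bo, gold, 8), (Bo, red, 25)}
Set difference of the two operands is {(Bo, blue, 24), (Bo, gold, 8), (Bo, red, 25)}.

{(Bo, blue, 24), (Bo, gold, 8), (Bo, red, 25)}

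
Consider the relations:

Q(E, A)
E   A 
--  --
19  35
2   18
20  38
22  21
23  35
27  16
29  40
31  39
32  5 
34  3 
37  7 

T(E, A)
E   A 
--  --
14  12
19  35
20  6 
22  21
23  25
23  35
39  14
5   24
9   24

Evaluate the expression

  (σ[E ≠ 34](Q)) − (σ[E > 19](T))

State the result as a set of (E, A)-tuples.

{(19, 35), (2, 18), (20, 38), (27, 16), (29, 40), (31, 39), (32, 5), (37, 7)}

Apply σ_{E ≠ 34}; surviving tuples: {(19, 35), (2, 18), (20, 38), (22, 21), (23, 35), (27, 16), (29, 40), (31, 39), (32, 5), (37, 7)}
Apply σ_{E > 19}; surviving tuples: {(20, 6), (22, 21), (23, 25), (23, 35), (39, 14)}
Taking the difference: {(19, 35), (2, 18), (20, 38), (27, 16), (29, 40), (31, 39), (32, 5), (37, 7)}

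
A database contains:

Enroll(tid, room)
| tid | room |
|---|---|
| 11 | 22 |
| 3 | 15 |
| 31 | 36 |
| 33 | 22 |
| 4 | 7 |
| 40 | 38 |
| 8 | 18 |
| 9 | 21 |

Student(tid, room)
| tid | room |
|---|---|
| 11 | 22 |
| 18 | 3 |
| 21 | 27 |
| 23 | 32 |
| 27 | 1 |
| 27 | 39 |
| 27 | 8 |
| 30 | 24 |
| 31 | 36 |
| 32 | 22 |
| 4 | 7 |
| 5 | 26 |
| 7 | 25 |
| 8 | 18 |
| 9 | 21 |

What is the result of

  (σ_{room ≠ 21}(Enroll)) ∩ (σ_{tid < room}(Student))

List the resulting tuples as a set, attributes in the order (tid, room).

{(11, 22), (31, 36), (4, 7), (8, 18)}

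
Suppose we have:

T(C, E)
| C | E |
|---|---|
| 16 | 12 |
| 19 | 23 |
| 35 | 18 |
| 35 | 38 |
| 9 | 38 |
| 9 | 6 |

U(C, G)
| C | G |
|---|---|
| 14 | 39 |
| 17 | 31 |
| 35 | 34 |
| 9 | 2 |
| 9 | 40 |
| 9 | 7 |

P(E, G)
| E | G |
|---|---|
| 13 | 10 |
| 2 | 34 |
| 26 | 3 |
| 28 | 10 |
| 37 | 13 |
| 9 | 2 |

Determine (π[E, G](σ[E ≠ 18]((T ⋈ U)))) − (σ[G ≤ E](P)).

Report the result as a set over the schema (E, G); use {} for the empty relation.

T ⋈ U (natural join on C): {(35, 18, 34), (35, 38, 34), (9, 38, 2), (9, 38, 40), (9, 38, 7), (9, 6, 2), (9, 6, 40), (9, 6, 7)}
Apply σ_{E ≠ 18}; surviving tuples: {(35, 38, 34), (9, 38, 2), (9, 38, 40), (9, 38, 7), (9, 6, 2), (9, 6, 40), (9, 6, 7)}
Projecting to E, G: {(38, 2), (38, 34), (38, 40), (38, 7), (6, 2), (6, 40), (6, 7)}
Apply σ_{G ≤ E}; surviving tuples: {(13, 10), (26, 3), (28, 10), (37, 13), (9, 2)}
Set difference of the two operands is {(38, 2), (38, 34), (38, 40), (38, 7), (6, 2), (6, 40), (6, 7)}.

{(38, 2), (38, 34), (38, 40), (38, 7), (6, 2), (6, 40), (6, 7)}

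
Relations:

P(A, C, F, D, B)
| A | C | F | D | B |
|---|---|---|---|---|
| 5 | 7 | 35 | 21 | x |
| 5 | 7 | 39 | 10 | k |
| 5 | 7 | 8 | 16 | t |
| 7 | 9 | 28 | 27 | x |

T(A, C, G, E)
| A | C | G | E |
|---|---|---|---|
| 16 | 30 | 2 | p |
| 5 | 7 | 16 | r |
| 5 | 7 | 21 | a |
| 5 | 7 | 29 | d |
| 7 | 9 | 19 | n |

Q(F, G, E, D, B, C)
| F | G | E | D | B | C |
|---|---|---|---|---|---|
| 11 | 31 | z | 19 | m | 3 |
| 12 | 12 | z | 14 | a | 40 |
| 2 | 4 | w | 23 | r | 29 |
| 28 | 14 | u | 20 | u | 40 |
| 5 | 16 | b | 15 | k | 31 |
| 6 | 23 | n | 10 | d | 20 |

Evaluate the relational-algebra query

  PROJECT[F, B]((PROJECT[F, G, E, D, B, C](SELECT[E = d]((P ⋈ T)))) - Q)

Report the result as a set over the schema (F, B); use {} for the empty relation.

{(35, x), (39, k), (8, t)}

Natural join on A, C: {(5, 7, 35, 21, x, 16, r), (5, 7, 35, 21, x, 21, a), (5, 7, 35, 21, x, 29, d), (5, 7, 39, 10, k, 16, r), (5, 7, 39, 10, k, 21, a), (5, 7, 39, 10, k, 29, d), (5, 7, 8, 16, t, 16, r), (5, 7, 8, 16, t, 21, a), (5, 7, 8, 16, t, 29, d), (7, 9, 28, 27, x, 19, n)}
Filtering on E = d leaves {(5, 7, 35, 21, x, 29, d), (5, 7, 39, 10, k, 29, d), (5, 7, 8, 16, t, 29, d)}.
Keep only column(s) F, G, E, D, B, C: {(35, 29, d, 21, x, 7), (39, 29, d, 10, k, 7), (8, 29, d, 16, t, 7)}
Taking the difference: {(35, 29, d, 21, x, 7), (39, 29, d, 10, k, 7), (8, 29, d, 16, t, 7)}
Keep only column(s) F, B: {(35, x), (39, k), (8, t)}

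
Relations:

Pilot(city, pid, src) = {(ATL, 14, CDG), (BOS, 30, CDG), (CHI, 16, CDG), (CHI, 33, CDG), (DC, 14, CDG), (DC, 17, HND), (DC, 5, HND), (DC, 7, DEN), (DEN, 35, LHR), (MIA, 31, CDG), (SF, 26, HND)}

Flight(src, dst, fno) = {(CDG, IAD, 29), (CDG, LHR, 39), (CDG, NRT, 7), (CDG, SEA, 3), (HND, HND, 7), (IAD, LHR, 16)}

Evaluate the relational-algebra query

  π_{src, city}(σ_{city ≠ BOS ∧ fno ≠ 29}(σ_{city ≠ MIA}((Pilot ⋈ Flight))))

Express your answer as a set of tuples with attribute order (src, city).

{(CDG, ATL), (CDG, CHI), (CDG, DC), (HND, DC), (HND, SF)}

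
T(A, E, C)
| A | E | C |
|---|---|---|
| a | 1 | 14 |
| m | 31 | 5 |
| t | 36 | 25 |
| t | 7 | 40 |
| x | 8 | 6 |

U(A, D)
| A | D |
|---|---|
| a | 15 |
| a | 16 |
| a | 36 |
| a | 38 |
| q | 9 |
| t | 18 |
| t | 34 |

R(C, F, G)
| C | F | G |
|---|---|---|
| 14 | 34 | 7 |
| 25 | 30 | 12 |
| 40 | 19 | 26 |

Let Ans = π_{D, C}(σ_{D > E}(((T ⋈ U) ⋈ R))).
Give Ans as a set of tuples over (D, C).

{(15, 14), (16, 14), (18, 40), (34, 40), (36, 14), (38, 14)}

Joining T and U on A yields {(a, 1, 14, 15), (a, 1, 14, 16), (a, 1, 14, 36), (a, 1, 14, 38), (t, 36, 25, 18), (t, 36, 25, 34), (t, 7, 40, 18), (t, 7, 40, 34)}.
Joining (T ⋈ U) and R on C yields {(a, 1, 14, 15, 34, 7), (a, 1, 14, 16, 34, 7), (a, 1, 14, 36, 34, 7), (a, 1, 14, 38, 34, 7), (t, 36, 25, 18, 30, 12), (t, 36, 25, 34, 30, 12), (t, 7, 40, 18, 19, 26), (t, 7, 40, 34, 19, 26)}.
Selection D > E: {(a, 1, 14, 15, 34, 7), (a, 1, 14, 16, 34, 7), (a, 1, 14, 36, 34, 7), (a, 1, 14, 38, 34, 7), (t, 7, 40, 18, 19, 26), (t, 7, 40, 34, 19, 26)}
π[D, C]: project onto (D, C) → {(15, 14), (16, 14), (18, 40), (34, 40), (36, 14), (38, 14)}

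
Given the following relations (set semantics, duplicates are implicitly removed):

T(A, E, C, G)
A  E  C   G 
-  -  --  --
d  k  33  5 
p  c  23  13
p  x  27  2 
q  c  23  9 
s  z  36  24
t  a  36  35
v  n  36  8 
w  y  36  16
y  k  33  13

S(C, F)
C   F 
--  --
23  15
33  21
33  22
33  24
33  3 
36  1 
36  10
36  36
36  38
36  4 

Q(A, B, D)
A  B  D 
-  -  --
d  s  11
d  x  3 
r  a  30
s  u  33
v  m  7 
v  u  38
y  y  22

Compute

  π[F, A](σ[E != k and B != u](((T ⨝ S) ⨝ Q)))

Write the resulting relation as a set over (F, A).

{(1, v), (10, v), (36, v), (38, v), (4, v)}

Natural join on C: {(d, k, 33, 5, 21), (d, k, 33, 5, 22), (d, k, 33, 5, 24), (d, k, 33, 5, 3), (p, c, 23, 13, 15), (q, c, 23, 9, 15), (s, z, 36, 24, 1), (s, z, 36, 24, 10), (s, z, 36, 24, 36), (s, z, 36, 24, 38), (s, z, 36, 24, 4), (t, a, 36, 35, 1), (t, a, 36, 35, 10), (t, a, 36, 35, 36), (t, a, 36, 35, 38), (t, a, 36, 35, 4), (v, n, 36, 8, 1), (v, n, 36, 8, 10), (v, n, 36, 8, 36), (v, n, 36, 8, 38), (v, n, 36, 8, 4), (w, y, 36, 16, 1), (w, y, 36, 16, 10), (w, y, 36, 16, 36), (w, y, 36, 16, 38), (w, y, 36, 16, 4), (y, k, 33, 13, 21), (y, k, 33, 13, 22), (y, k, 33, 13, 24), (y, k, 33, 13, 3)}
Natural join on A: {(d, k, 33, 5, 21, s, 11), (d, k, 33, 5, 21, x, 3), (d, k, 33, 5, 22, s, 11), (d, k, 33, 5, 22, x, 3), (d, k, 33, 5, 24, s, 11), (d, k, 33, 5, 24, x, 3), (d, k, 33, 5, 3, s, 11), (d, k, 33, 5, 3, x, 3), (s, z, 36, 24, 1, u, 33), (s, z, 36, 24, 10, u, 33), (s, z, 36, 24, 36, u, 33), (s, z, 36, 24, 38, u, 33), (s, z, 36, 24, 4, u, 33), (v, n, 36, 8, 1, m, 7), (v, n, 36, 8, 1, u, 38), (v, n, 36, 8, 10, m, 7), (v, n, 36, 8, 10, u, 38), (v, n, 36, 8, 36, m, 7), (v, n, 36, 8, 36, u, 38), (v, n, 36, 8, 38, m, 7), (v, n, 36, 8, 38, u, 38), (v, n, 36, 8, 4, m, 7), (v, n, 36, 8, 4, u, 38), (y, k, 33, 13, 21, y, 22), (y, k, 33, 13, 22, y, 22), (y, k, 33, 13, 24, y, 22), (y, k, 33, 13, 3, y, 22)}
Apply σ_{E != k and B != u}; surviving tuples: {(v, n, 36, 8, 1, m, 7), (v, n, 36, 8, 10, m, 7), (v, n, 36, 8, 36, m, 7), (v, n, 36, 8, 38, m, 7), (v, n, 36, 8, 4, m, 7)}
Projecting to F, A: {(1, v), (10, v), (36, v), (38, v), (4, v)}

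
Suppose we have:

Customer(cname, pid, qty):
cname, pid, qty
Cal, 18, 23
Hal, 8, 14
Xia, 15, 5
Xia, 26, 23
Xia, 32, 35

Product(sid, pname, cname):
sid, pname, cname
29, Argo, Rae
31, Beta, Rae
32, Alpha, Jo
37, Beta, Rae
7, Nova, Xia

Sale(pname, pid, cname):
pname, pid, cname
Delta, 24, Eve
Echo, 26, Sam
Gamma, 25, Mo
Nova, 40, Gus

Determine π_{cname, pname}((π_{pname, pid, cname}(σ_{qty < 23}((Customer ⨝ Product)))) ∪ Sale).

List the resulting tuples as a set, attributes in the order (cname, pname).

Joining Customer and Product on cname yields {(Xia, 15, 5, 7, Nova), (Xia, 26, 23, 7, Nova), (Xia, 32, 35, 7, Nova)}.
Selection qty < 23: {(Xia, 15, 5, 7, Nova)}
Keep only column(s) pname, pid, cname: {(Nova, 15, Xia)}
Taking the union: {(Delta, 24, Eve), (Echo, 26, Sam), (Gamma, 25, Mo), (Nova, 15, Xia), (Nova, 40, Gus)}
Keep only column(s) cname, pname: {(Eve, Delta), (Gus, Nova), (Mo, Gamma), (Sam, Echo), (Xia, Nova)}

{(Eve, Delta), (Gus, Nova), (Mo, Gamma), (Sam, Echo), (Xia, Nova)}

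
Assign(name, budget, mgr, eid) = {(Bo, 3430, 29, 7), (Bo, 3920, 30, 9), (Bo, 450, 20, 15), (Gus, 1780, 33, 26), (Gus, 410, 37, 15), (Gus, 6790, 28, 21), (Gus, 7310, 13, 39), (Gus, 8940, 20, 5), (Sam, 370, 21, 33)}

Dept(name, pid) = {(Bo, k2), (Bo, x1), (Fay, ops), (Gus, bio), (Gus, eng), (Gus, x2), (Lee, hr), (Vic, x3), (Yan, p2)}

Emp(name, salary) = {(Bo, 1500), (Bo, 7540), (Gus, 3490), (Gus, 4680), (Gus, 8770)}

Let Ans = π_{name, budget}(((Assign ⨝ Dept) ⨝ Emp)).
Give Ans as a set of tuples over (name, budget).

Natural join on name: {(Bo, 3430, 29, 7, k2), (Bo, 3430, 29, 7, x1), (Bo, 3920, 30, 9, k2), (Bo, 3920, 30, 9, x1), (Bo, 450, 20, 15, k2), (Bo, 450, 20, 15, x1), (Gus, 1780, 33, 26, bio), (Gus, 1780, 33, 26, eng), (Gus, 1780, 33, 26, x2), (Gus, 410, 37, 15, bio), (Gus, 410, 37, 15, eng), (Gus, 410, 37, 15, x2), (Gus, 6790, 28, 21, bio), (Gus, 6790, 28, 21, eng), (Gus, 6790, 28, 21, x2), (Gus, 7310, 13, 39, bio), (Gus, 7310, 13, 39, eng), (Gus, 7310, 13, 39, x2), (Gus, 8940, 20, 5, bio), (Gus, 8940, 20, 5, eng), (Gus, 8940, 20, 5, x2)}
Natural join on name: {(Bo, 3430, 29, 7, k2, 1500), (Bo, 3430, 29, 7, k2, 7540), (Bo, 3430, 29, 7, x1, 1500), (Bo, 3430, 29, 7, x1, 7540), (Bo, 3920, 30, 9, k2, 1500), (Bo, 3920, 30, 9, k2, 7540), (Bo, 3920, 30, 9, x1, 1500), (Bo, 3920, 30, 9, x1, 7540), (Bo, 450, 20, 15, k2, 1500), (Bo, 450, 20, 15, k2, 7540), (Bo, 450, 20, 15, x1, 1500), (Bo, 450, 20, 15, x1, 7540), (Gus, 1780, 33, 26, bio, 3490), (Gus, 1780, 33, 26, bio, 4680), (Gus, 1780, 33, 26, bio, 8770), (Gus, 1780, 33, 26, eng, 3490), (Gus, 1780, 33, 26, eng, 4680), (Gus, 1780, 33, 26, eng, 8770), (Gus, 1780, 33, 26, x2, 3490), (Gus, 1780, 33, 26, x2, 4680), (Gus, 1780, 33, 26, x2, 8770), (Gus, 410, 37, 15, bio, 3490), (Gus, 410, 37, 15, bio, 4680), (Gus, 410, 37, 15, bio, 8770), (Gus, 410, 37, 15, eng, 3490), (Gus, 410, 37, 15, eng, 4680), (Gus, 410, 37, 15, eng, 8770), (Gus, 410, 37, 15, x2, 3490), (Gus, 410, 37, 15, x2, 4680), (Gus, 410, 37, 15, x2, 8770), (Gus, 6790, 28, 21, bio, 3490), (Gus, 6790, 28, 21, bio, 4680), (Gus, 6790, 28, 21, bio, 8770), (Gus, 6790, 28, 21, eng, 3490), (Gus, 6790, 28, 21, eng, 4680), (Gus, 6790, 28, 21, eng, 8770), (Gus, 6790, 28, 21, x2, 3490), (Gus, 6790, 28, 21, x2, 4680), (Gus, 6790, 28, 21, x2, 8770), (Gus, 7310, 13, 39, bio, 3490), (Gus, 7310, 13, 39, bio, 4680), (Gus, 7310, 13, 39, bio, 8770), (Gus, 7310, 13, 39, eng, 3490), (Gus, 7310, 13, 39, eng, 4680), (Gus, 7310, 13, 39, eng, 8770), (Gus, 7310, 13, 39, x2, 3490), (Gus, 7310, 13, 39, x2, 4680), (Gus, 7310, 13, 39, x2, 8770), (Gus, 8940, 20, 5, bio, 3490), (Gus, 8940, 20, 5, bio, 4680), (Gus, 8940, 20, 5, bio, 8770), (Gus, 8940, 20, 5, eng, 3490), (Gus, 8940, 20, 5, eng, 4680), (Gus, 8940, 20, 5, eng, 8770), (Gus, 8940, 20, 5, x2, 3490), (Gus, 8940, 20, 5, x2, 4680), (Gus, 8940, 20, 5, x2, 8770)}
Projecting to name, budget (49 duplicate(s) eliminated): {(Bo, 3430), (Bo, 3920), (Bo, 450), (Gus, 1780), (Gus, 410), (Gus, 6790), (Gus, 7310), (Gus, 8940)}

{(Bo, 3430), (Bo, 3920), (Bo, 450), (Gus, 1780), (Gus, 410), (Gus, 6790), (Gus, 7310), (Gus, 8940)}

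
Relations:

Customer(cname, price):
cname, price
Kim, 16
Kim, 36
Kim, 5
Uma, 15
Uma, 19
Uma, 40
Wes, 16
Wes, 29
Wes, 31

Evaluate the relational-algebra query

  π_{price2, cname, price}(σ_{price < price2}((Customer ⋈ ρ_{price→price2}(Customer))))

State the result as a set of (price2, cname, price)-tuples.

{(16, Kim, 5), (19, Uma, 15), (29, Wes, 16), (31, Wes, 16), (31, Wes, 29), (36, Kim, 16), (36, Kim, 5), (40, Uma, 15), (40, Uma, 19)}

ρ[price→price2]: schema becomes (cname, price2); tuples unchanged.
Joining Customer and ρ_{price→price2}(Customer) on cname yields {(Kim, 16, 16), (Kim, 16, 36), (Kim, 16, 5), (Kim, 36, 16), (Kim, 36, 36), (Kim, 36, 5), (Kim, 5, 16), (Kim, 5, 36), (Kim, 5, 5), (Uma, 15, 15), (Uma, 15, 19), (Uma, 15, 40), (Uma, 19, 15), (Uma, 19, 19), (Uma, 19, 40), (Uma, 40, 15), (Uma, 40, 19), (Uma, 40, 40), (Wes, 16, 16), (Wes, 16, 29), (Wes, 16, 31), (Wes, 29, 16), (Wes, 29, 29), (Wes, 29, 31), (Wes, 31, 16), (Wes, 31, 29), (Wes, 31, 31)}.
σ[price < price2]: keep tuples satisfying price < price2 → {(Kim, 16, 36), (Kim, 5, 16), (Kim, 5, 36), (Uma, 15, 19), (Uma, 15, 40), (Uma, 19, 40), (Wes, 16, 29), (Wes, 16, 31), (Wes, 29, 31)}
Keep only column(s) price2, cname, price: {(16, Kim, 5), (19, Uma, 15), (29, Wes, 16), (31, Wes, 16), (31, Wes, 29), (36, Kim, 16), (36, Kim, 5), (40, Uma, 15), (40, Uma, 19)}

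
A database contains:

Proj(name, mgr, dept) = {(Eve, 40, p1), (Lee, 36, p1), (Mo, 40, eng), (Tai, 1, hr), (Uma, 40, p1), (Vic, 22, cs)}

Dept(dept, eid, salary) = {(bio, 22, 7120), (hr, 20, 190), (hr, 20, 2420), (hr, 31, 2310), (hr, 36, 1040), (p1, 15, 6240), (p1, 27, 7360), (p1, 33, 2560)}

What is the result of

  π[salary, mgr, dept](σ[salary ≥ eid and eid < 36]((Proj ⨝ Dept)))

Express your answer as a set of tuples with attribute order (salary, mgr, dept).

Proj ⋈ Dept (natural join on dept): {(Eve, 40, p1, 15, 6240), (Eve, 40, p1, 27, 7360), (Eve, 40, p1, 33, 2560), (Lee, 36, p1, 15, 6240), (Lee, 36, p1, 27, 7360), (Lee, 36, p1, 33, 2560), (Tai, 1, hr, 20, 190), (Tai, 1, hr, 20, 2420), (Tai, 1, hr, 31, 2310), (Tai, 1, hr, 36, 1040), (Uma, 40, p1, 15, 6240), (Uma, 40, p1, 27, 7360), (Uma, 40, p1, 33, 2560)}
Apply σ_{salary ≥ eid and eid < 36}; surviving tuples: {(Eve, 40, p1, 15, 6240), (Eve, 40, p1, 27, 7360), (Eve, 40, p1, 33, 2560), (Lee, 36, p1, 15, 6240), (Lee, 36, p1, 27, 7360), (Lee, 36, p1, 33, 2560), (Tai, 1, hr, 20, 190), (Tai, 1, hr, 20, 2420), (Tai, 1, hr, 31, 2310), (Uma, 40, p1, 15, 6240), (Uma, 40, p1, 27, 7360), (Uma, 40, p1, 33, 2560)}
π_{salary, mgr, dept} gives {(190, 1, hr), (2310, 1, hr), (2420, 1, hr), (2560, 36, p1), (2560, 40, p1), (6240, 36, p1), (6240, 40, p1), (7360, 36, p1), (7360, 40, p1)} (3 duplicate(s) eliminated).

{(190, 1, hr), (2310, 1, hr), (2420, 1, hr), (2560, 36, p1), (2560, 40, p1), (6240, 36, p1), (6240, 40, p1), (7360, 36, p1), (7360, 40, p1)}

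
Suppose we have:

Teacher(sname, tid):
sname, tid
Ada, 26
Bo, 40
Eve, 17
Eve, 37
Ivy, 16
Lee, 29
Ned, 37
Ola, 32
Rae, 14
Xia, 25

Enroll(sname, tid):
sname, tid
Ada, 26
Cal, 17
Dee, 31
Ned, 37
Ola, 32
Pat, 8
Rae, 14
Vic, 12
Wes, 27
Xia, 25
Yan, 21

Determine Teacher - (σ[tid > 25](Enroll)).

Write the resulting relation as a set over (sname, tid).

Filtering on tid > 25 leaves {(Ada, 26), (Dee, 31), (Ned, 37), (Ola, 32), (Wes, 27)}.
Difference: {(Ada, 26), (Bo, 40), (Eve, 17), (Eve, 37), (Ivy, 16), (Lee, 29), (Ned, 37), (Ola, 32), (Rae, 14), (Xia, 25)} with {(Ada, 26), (Dee, 31), (Ned, 37), (Ola, 32), (Wes, 27)} → {(Bo, 40), (Eve, 17), (Eve, 37), (Ivy, 16), (Lee, 29), (Rae, 14), (Xia, 25)}

{(Bo, 40), (Eve, 17), (Eve, 37), (Ivy, 16), (Lee, 29), (Rae, 14), (Xia, 25)}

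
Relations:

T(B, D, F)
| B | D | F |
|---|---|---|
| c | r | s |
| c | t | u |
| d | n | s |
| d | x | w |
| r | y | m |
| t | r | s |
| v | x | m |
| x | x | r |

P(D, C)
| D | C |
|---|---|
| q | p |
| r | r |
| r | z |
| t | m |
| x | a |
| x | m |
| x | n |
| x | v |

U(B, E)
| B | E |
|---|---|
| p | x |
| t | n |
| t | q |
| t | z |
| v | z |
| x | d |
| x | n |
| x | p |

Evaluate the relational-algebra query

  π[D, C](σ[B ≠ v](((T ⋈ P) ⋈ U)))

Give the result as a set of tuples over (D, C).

{(r, r), (r, z), (x, a), (x, m), (x, n), (x, v)}

T ⋈ P (natural join on D): {(c, r, s, r), (c, r, s, z), (c, t, u, m), (d, x, w, a), (d, x, w, m), (d, x, w, n), (d, x, w, v), (t, r, s, r), (t, r, s, z), (v, x, m, a), (v, x, m, m), (v, x, m, n), (v, x, m, v), (x, x, r, a), (x, x, r, m), (x, x, r, n), (x, x, r, v)}
(T ⋈ P) ⋈ U (natural join on B): {(t, r, s, r, n), (t, r, s, r, q), (t, r, s, r, z), (t, r, s, z, n), (t, r, s, z, q), (t, r, s, z, z), (v, x, m, a, z), (v, x, m, m, z), (v, x, m, n, z), (v, x, m, v, z), (x, x, r, a, d), (x, x, r, a, n), (x, x, r, a, p), (x, x, r, m, d), (x, x, r, m, n), (x, x, r, m, p), (x, x, r, n, d), (x, x, r, n, n), (x, x, r, n, p), (x, x, r, v, d), (x, x, r, v, n), (x, x, r, v, p)}
Selection B ≠ v: {(t, r, s, r, n), (t, r, s, r, q), (t, r, s, r, z), (t, r, s, z, n), (t, r, s, z, q), (t, r, s, z, z), (x, x, r, a, d), (x, x, r, a, n), (x, x, r, a, p), (x, x, r, m, d), (x, x, r, m, n), (x, x, r, m, p), (x, x, r, n, d), (x, x, r, n, n), (x, x, r, n, p), (x, x, r, v, d), (x, x, r, v, n), (x, x, r, v, p)}
π[D, C]: project onto (D, C) (12 duplicate(s) eliminated) → {(r, r), (r, z), (x, a), (x, m), (x, n), (x, v)}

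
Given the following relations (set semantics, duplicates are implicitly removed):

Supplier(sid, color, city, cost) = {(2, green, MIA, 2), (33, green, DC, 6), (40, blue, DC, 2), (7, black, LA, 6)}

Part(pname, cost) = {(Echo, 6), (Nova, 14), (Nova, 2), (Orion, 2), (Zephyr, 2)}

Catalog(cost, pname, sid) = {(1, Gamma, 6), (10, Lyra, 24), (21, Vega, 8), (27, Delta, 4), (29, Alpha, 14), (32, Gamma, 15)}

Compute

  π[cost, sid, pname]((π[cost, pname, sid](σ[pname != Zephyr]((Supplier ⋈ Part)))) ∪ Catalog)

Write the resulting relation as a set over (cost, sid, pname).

Supplier ⋈ Part (natural join on cost): {(2, green, MIA, 2, Nova), (2, green, MIA, 2, Orion), (2, green, MIA, 2, Zephyr), (33, green, DC, 6, Echo), (40, blue, DC, 2, Nova), (40, blue, DC, 2, Orion), (40, blue, DC, 2, Zephyr), (7, black, LA, 6, Echo)}
σ[pname != Zephyr]: keep tuples satisfying pname != Zephyr → {(2, green, MIA, 2, Nova), (2, green, MIA, 2, Orion), (33, green, DC, 6, Echo), (40, blue, DC, 2, Nova), (40, blue, DC, 2, Orion), (7, black, LA, 6, Echo)}
π_{cost, pname, sid} gives {(2, Nova, 2), (2, Nova, 40), (2, Orion, 2), (2, Orion, 40), (6, Echo, 33), (6, Echo, 7)}.
Union: {(2, Nova, 2), (2, Nova, 40), (2, Orion, 2), (2, Orion, 40), (6, Echo, 33), (6, Echo, 7)} with {(1, Gamma, 6), (10, Lyra, 24), (21, Vega, 8), (27, Delta, 4), (29, Alpha, 14), (32, Gamma, 15)} → {(1, Gamma, 6), (10, Lyra, 24), (2, Nova, 2), (2, Nova, 40), (2, Orion, 2), (2, Orion, 40), (21, Vega, 8), (27, Delta, 4), (29, Alpha, 14), (32, Gamma, 15), (6, Echo, 33), (6, Echo, 7)}
π_{cost, sid, pname} gives {(1, 6, Gamma), (10, 24, Lyra), (2, 2, Nova), (2, 2, Orion), (2, 40, Nova), (2, 40, Orion), (21, 8, Vega), (27, 4, Delta), (29, 14, Alpha), (32, 15, Gamma), (6, 33, Echo), (6, 7, Echo)}.

{(1, 6, Gamma), (10, 24, Lyra), (2, 2, Nova), (2, 2, Orion), (2, 40, Nova), (2, 40, Orion), (21, 8, Vega), (27, 4, Delta), (29, 14, Alpha), (32, 15, Gamma), (6, 33, Echo), (6, 7, Echo)}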